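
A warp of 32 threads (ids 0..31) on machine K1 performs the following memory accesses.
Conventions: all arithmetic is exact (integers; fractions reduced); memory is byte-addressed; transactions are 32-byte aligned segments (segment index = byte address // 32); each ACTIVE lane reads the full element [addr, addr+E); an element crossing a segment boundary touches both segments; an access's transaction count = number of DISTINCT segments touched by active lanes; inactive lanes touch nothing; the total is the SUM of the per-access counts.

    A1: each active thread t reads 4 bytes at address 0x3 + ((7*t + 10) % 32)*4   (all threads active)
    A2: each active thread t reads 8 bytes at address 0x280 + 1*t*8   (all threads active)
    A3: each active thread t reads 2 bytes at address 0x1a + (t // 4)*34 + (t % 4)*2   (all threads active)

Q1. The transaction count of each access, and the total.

A1: 5 transactions
A2: 8 transactions
A3: 9 transactions

Answer: 5,8,9; total 22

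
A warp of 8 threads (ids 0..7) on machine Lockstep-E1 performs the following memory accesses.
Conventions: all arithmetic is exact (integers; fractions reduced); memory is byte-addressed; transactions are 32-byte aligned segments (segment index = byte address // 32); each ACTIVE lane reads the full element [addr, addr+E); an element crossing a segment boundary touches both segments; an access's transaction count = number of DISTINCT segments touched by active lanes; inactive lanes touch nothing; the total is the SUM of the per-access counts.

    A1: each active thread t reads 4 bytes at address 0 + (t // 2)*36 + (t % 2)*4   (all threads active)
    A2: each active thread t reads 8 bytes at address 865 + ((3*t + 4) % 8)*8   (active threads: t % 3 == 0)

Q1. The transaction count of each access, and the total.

A1: 4 transactions
A2: 1 transaction

Answer: 4,1; total 5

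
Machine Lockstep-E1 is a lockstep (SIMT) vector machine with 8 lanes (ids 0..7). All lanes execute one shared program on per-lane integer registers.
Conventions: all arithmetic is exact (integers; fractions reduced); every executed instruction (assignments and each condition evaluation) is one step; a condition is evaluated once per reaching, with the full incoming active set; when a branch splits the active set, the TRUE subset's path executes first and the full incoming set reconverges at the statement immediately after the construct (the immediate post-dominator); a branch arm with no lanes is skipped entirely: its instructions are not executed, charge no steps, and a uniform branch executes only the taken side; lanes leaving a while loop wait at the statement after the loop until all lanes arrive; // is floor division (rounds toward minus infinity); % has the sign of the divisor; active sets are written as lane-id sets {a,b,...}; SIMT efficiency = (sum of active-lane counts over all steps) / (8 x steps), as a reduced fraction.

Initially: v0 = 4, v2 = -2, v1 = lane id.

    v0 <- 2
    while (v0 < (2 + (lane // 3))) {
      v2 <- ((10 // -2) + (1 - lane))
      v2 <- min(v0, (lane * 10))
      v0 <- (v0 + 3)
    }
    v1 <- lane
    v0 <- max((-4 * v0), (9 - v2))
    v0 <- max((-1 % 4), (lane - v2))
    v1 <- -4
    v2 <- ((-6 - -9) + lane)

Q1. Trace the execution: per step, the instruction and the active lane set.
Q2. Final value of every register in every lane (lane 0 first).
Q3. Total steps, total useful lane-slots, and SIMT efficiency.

step 0: v0 <- 2                      {0,1,2,3,4,5,6,7}
step 1: eval (v0 < (2 + (lane // 3))) {0,1,2,3,4,5,6,7}
step 2: v2 <- ((10 // -2) + (1 - lane)) {3,4,5,6,7}
step 3: v2 <- min(v0, (lane * 10))   {3,4,5,6,7}
step 4: v0 <- (v0 + 3)               {3,4,5,6,7}
step 5: eval (v0 < (2 + (lane // 3))) {3,4,5,6,7}
step 6: v1 <- lane                   {0,1,2,3,4,5,6,7}
step 7: v0 <- max((-4 * v0), (9 - v2)) {0,1,2,3,4,5,6,7}
step 8: v0 <- max((-1 % 4), (lane - v2)) {0,1,2,3,4,5,6,7}
step 9: v1 <- -4                     {0,1,2,3,4,5,6,7}
step 10: v2 <- ((-6 - -9) + lane)     {0,1,2,3,4,5,6,7}

Answer: 11 steps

v0: 3,3,4,3,3,3,4,5
v2: 3,4,5,6,7,8,9,10
v1: -4,-4,-4,-4,-4,-4,-4,-4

steps = 11; useful = 76; efficiency = 76/88 = 19/22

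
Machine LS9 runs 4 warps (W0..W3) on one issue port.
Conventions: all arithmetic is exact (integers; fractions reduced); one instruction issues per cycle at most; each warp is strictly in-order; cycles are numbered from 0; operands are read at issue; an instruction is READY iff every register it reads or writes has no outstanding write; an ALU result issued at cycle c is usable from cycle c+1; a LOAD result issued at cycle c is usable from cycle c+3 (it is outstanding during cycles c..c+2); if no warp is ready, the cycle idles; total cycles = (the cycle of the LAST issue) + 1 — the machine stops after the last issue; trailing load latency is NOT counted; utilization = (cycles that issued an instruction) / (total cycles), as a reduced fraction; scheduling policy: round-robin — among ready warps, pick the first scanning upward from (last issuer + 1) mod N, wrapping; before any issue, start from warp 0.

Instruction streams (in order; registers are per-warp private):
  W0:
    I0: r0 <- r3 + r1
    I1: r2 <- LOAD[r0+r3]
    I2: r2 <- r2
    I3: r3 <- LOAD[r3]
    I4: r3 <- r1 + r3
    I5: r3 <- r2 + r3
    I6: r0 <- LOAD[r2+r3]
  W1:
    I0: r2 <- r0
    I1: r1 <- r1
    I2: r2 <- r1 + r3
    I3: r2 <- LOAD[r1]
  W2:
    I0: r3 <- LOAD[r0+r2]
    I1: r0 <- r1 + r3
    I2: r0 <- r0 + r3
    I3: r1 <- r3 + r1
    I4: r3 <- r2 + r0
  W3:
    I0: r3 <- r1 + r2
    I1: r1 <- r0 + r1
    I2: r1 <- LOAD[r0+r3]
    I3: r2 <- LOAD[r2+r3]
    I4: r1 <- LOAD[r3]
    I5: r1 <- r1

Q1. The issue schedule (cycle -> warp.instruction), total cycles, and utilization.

cycle 0: W0.I0
cycle 1: W1.I0
cycle 2: W2.I0
cycle 3: W3.I0
cycle 4: W0.I1
cycle 5: W1.I1
cycle 6: W2.I1
cycle 7: W3.I1
cycle 8: W0.I2
cycle 9: W1.I2
cycle 10: W2.I2
cycle 11: W3.I2
cycle 12: W0.I3
cycle 13: W1.I3
cycle 14: W2.I3
cycle 15: W3.I3
cycle 16: W0.I4
cycle 17: W2.I4
cycle 18: W3.I4
cycle 19: W0.I5
cycle 20: W0.I6
cycle 21: W3.I5

Answer: 22 cycles, utilization 1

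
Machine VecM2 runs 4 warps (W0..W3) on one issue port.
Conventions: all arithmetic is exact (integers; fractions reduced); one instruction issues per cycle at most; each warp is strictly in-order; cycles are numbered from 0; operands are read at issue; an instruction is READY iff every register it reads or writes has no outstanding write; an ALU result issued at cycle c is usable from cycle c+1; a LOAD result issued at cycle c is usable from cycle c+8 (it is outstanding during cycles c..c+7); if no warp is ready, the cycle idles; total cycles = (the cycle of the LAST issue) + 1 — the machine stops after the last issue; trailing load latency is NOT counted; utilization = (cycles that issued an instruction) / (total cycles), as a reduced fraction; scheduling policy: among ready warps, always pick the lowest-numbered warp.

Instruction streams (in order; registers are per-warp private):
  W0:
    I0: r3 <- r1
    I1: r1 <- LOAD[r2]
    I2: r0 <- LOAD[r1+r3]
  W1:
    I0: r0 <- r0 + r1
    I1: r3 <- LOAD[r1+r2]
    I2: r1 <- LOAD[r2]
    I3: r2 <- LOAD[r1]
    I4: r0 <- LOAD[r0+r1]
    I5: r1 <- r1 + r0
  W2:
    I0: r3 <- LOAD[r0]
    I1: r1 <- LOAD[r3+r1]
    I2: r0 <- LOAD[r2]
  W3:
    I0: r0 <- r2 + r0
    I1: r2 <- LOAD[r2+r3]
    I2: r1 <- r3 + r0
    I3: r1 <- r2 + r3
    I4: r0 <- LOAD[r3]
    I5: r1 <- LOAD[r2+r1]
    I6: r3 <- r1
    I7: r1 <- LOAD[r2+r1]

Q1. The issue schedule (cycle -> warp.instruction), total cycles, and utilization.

cycle 0: W0.I0
cycle 1: W0.I1
cycle 2: W1.I0
cycle 3: W1.I1
cycle 4: W1.I2
cycle 5: W2.I0
cycle 6: W3.I0
cycle 7: W3.I1
cycle 8: W3.I2
cycle 9: W0.I2
cycle 10: idle
cycle 11: idle
cycle 12: W1.I3
cycle 13: W1.I4
cycle 14: W2.I1
cycle 15: W2.I2
cycle 16: W3.I3
cycle 17: W3.I4
cycle 18: W3.I5
cycle 19: idle
cycle 20: idle
cycle 21: W1.I5
cycle 22: idle
cycle 23: idle
cycle 24: idle
cycle 25: idle
cycle 26: W3.I6
cycle 27: W3.I7

Answer: 28 cycles, utilization 5/7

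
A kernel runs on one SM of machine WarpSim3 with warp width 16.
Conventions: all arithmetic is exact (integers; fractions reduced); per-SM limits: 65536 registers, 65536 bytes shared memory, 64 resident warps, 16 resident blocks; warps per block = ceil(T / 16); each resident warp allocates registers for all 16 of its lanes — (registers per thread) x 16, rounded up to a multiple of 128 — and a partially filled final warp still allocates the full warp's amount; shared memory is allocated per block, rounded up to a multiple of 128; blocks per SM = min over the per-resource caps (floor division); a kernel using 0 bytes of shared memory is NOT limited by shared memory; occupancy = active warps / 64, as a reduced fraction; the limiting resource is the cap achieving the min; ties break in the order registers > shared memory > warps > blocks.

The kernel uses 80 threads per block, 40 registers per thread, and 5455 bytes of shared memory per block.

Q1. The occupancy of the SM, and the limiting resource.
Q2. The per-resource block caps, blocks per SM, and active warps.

Answer: occupancy 55/64, limited by shared memory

registers: 20 blocks
shared memory: 11 blocks
warps: 12 blocks
blocks: 16 blocks

Answer: 11 blocks, 55 active warps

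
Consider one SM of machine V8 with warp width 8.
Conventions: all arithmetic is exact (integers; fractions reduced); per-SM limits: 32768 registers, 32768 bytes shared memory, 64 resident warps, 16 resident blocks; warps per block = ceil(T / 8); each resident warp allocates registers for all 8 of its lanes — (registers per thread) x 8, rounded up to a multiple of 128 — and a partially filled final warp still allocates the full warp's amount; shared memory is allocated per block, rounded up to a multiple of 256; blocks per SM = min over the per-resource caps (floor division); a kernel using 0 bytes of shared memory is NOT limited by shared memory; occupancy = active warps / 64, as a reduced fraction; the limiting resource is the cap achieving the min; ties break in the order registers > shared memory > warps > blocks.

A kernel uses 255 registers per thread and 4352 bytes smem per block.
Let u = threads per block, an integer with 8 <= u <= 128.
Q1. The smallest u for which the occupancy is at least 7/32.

Answer: u = 9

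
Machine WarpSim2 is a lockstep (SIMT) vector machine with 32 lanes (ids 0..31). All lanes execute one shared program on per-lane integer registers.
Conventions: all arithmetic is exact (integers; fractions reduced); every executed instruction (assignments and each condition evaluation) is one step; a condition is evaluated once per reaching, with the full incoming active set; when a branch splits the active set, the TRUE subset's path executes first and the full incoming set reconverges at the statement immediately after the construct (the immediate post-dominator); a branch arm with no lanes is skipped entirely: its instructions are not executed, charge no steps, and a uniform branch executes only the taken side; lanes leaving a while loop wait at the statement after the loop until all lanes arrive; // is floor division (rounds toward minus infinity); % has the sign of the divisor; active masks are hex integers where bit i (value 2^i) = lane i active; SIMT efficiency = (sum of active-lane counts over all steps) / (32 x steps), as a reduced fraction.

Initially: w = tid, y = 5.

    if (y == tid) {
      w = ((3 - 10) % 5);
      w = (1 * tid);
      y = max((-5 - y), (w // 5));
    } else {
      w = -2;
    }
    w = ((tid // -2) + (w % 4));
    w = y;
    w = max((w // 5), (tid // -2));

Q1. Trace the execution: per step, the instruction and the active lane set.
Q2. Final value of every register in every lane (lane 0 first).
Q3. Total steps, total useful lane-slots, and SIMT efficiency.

step 0: eval (y == tid)              0xffffffff
step 1: w <- ((3 - 10) % 5)          0x00000020
step 2: w <- (1 * tid)               0x00000020
step 3: y <- max((-5 - y), (w // 5)) 0x00000020
step 4: w <- -2                      0xffffffdf
step 5: w <- ((tid // -2) + (w % 4)) 0xffffffff
step 6: w <- y                       0xffffffff
step 7: w <- max((w // 5), (tid // -2)) 0xffffffff

Answer: 8 steps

w: 1,1,1,1,1,0,1,1,1,1,1,1,1,1,1,1,1,1,1,1,1,1,1,1,1,1,1,1,1,1,1,1
y: 5,5,5,5,5,1,5,5,5,5,5,5,5,5,5,5,5,5,5,5,5,5,5,5,5,5,5,5,5,5,5,5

steps = 8; useful = 162; efficiency = 162/256 = 81/128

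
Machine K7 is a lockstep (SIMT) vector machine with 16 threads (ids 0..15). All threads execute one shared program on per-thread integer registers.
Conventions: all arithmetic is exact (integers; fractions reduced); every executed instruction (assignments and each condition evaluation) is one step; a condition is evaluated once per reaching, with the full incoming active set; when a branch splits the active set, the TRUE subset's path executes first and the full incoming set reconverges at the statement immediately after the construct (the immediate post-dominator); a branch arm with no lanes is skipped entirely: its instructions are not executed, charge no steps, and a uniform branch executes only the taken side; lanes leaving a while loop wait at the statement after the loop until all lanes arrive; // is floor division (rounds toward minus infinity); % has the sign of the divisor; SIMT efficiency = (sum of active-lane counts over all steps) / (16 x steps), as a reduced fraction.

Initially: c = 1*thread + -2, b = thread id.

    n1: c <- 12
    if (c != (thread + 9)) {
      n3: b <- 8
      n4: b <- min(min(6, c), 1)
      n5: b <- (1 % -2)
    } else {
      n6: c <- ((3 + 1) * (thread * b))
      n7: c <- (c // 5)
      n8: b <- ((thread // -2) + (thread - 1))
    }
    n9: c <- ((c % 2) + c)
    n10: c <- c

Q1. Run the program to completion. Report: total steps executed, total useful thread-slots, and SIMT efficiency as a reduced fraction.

Answer: 10 steps, 112 useful, 7/10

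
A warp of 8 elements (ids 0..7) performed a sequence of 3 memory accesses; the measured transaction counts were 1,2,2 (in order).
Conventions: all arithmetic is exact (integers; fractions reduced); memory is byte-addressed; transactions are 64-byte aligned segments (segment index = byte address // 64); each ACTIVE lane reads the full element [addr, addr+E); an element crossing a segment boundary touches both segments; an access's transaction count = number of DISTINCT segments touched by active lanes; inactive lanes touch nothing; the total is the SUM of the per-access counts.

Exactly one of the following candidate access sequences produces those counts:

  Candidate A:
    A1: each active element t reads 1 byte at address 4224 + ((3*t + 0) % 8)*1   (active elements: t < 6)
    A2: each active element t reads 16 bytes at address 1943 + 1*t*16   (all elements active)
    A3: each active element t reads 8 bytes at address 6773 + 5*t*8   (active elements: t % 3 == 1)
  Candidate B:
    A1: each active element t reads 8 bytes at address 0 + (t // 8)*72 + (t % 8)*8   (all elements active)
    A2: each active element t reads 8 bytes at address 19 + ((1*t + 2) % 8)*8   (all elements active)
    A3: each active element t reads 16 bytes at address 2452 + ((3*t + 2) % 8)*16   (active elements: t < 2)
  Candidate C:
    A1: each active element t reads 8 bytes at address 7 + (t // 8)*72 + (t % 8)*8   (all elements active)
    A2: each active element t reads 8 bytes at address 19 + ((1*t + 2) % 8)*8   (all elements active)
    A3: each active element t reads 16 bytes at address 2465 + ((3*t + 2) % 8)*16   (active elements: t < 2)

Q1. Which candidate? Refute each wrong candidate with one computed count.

A: A2 gives 3 transactions, not 2
C: A1 gives 2 transactions, not 1
B: all counts match (1,2,2)

Answer: B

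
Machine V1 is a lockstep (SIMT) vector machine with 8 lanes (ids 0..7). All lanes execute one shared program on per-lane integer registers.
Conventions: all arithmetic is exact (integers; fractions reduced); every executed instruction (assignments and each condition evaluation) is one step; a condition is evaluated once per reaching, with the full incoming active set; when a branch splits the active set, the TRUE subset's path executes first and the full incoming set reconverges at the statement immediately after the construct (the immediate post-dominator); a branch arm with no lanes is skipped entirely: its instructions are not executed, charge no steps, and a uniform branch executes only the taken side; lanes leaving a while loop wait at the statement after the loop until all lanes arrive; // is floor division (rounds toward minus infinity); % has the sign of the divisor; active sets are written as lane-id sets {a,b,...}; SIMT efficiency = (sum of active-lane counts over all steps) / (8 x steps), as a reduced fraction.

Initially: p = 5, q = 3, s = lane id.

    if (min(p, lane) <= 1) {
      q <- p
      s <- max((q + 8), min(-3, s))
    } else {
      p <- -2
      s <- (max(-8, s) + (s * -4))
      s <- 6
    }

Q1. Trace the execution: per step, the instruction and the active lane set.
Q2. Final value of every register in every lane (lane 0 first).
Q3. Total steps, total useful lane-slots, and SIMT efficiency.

step 0: eval (min(p, lane) <= 1)     {0,1,2,3,4,5,6,7}
step 1: q <- p                       {0,1}
step 2: s <- max((q + 8), min(-3, s)) {0,1}
step 3: p <- -2                      {2,3,4,5,6,7}
step 4: s <- (max(-8, s) + (s * -4)) {2,3,4,5,6,7}
step 5: s <- 6                       {2,3,4,5,6,7}

Answer: 6 steps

p: 5,5,-2,-2,-2,-2,-2,-2
q: 5,5,3,3,3,3,3,3
s: 13,13,6,6,6,6,6,6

steps = 6; useful = 30; efficiency = 30/48 = 5/8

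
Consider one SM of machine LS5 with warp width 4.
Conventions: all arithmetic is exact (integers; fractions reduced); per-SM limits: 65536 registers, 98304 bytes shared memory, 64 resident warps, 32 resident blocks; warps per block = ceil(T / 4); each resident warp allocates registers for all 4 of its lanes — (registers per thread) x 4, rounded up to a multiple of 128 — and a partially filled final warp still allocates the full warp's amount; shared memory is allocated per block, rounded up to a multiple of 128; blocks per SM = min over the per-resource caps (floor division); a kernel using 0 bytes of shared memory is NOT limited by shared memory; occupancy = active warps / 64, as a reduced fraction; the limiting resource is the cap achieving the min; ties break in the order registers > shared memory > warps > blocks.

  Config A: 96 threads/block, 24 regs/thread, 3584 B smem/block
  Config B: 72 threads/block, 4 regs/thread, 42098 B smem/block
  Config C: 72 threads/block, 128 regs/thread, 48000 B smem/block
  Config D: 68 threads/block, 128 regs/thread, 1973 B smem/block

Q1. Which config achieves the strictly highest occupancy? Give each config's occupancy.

occupancies: A 3/4, B 9/16, C 9/16, D 51/64

Answer: D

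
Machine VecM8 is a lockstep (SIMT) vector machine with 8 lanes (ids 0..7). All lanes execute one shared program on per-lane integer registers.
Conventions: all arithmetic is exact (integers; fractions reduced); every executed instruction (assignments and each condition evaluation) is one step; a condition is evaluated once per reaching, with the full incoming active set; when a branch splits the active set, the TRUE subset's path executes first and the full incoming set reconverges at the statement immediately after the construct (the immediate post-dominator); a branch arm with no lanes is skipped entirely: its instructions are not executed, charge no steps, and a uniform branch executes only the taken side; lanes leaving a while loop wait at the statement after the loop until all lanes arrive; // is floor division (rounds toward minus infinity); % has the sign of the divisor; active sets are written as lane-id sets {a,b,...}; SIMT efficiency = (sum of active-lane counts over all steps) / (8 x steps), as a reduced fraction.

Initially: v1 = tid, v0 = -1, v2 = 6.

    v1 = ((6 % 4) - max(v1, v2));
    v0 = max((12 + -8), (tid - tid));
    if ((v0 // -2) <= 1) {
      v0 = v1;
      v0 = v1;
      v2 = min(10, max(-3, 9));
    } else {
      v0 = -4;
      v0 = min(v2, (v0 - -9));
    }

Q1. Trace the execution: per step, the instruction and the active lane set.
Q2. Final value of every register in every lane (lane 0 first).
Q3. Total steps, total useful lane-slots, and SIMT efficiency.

step 0: v1 <- ((6 % 4) - max(v1, v2)) {0,1,2,3,4,5,6,7}
step 1: v0 <- max((12 + -8), (tid - tid)) {0,1,2,3,4,5,6,7}
step 2: eval ((v0 // -2) <= 1)       {0,1,2,3,4,5,6,7}
step 3: v0 <- v1                     {0,1,2,3,4,5,6,7}
step 4: v0 <- v1                     {0,1,2,3,4,5,6,7}
step 5: v2 <- min(10, max(-3, 9))    {0,1,2,3,4,5,6,7}

Answer: 6 steps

v1: -4,-4,-4,-4,-4,-4,-4,-5
v0: -4,-4,-4,-4,-4,-4,-4,-5
v2: 9,9,9,9,9,9,9,9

steps = 6; useful = 48; efficiency = 48/48 = 1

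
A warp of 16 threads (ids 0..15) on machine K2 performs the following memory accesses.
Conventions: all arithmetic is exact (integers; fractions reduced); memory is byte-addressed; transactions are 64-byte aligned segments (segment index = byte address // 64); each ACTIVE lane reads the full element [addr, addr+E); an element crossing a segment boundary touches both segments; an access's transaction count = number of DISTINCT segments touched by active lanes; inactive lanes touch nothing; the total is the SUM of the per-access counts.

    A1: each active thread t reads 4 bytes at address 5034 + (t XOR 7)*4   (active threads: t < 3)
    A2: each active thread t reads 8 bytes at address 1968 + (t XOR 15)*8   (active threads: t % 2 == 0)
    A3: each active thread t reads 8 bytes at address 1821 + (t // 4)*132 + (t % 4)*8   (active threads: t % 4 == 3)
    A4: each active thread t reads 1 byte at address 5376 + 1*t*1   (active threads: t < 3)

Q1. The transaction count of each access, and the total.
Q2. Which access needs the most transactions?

A1: 2 transactions
A2: 3 transactions
A3: 6 transactions
A4: 1 transaction

Answer: 2,3,6,1; total 12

Answer: A3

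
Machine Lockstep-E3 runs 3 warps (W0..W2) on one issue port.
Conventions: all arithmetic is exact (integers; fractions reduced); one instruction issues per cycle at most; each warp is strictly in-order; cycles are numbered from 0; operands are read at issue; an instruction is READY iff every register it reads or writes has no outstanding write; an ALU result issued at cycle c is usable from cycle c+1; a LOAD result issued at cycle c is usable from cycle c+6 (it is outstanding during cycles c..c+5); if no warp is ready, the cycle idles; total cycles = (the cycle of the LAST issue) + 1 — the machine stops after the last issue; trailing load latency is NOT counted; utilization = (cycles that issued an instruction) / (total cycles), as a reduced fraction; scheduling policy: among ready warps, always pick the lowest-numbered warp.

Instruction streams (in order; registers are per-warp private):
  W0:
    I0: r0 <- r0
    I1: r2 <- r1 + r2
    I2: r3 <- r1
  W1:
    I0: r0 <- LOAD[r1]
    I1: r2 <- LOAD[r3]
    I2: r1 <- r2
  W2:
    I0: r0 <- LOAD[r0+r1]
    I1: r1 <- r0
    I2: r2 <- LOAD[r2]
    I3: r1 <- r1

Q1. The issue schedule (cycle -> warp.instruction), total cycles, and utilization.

cycle 0: W0.I0
cycle 1: W0.I1
cycle 2: W0.I2
cycle 3: W1.I0
cycle 4: W1.I1
cycle 5: W2.I0
cycle 6: idle
cycle 7: idle
cycle 8: idle
cycle 9: idle
cycle 10: W1.I2
cycle 11: W2.I1
cycle 12: W2.I2
cycle 13: W2.I3

Answer: 14 cycles, utilization 5/7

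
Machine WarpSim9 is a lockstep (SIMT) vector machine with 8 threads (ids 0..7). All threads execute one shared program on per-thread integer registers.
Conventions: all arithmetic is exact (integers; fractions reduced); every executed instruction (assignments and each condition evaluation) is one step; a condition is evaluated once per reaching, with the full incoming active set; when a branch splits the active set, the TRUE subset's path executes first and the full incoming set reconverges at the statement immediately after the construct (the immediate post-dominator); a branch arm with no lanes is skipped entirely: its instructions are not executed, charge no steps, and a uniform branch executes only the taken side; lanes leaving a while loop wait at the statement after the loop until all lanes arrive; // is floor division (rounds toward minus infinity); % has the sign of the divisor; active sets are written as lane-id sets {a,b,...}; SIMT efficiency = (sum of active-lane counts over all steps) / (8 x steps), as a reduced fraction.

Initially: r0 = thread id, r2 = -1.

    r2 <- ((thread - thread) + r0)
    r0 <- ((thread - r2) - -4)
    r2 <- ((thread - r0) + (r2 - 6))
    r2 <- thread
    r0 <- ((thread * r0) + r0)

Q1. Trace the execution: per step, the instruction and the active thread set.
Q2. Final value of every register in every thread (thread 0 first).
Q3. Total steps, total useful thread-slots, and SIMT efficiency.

step 0: r2 <- ((thread - thread) + r0) {0,1,2,3,4,5,6,7}
step 1: r0 <- ((thread - r2) - -4)   {0,1,2,3,4,5,6,7}
step 2: r2 <- ((thread - r0) + (r2 - 6)) {0,1,2,3,4,5,6,7}
step 3: r2 <- thread                 {0,1,2,3,4,5,6,7}
step 4: r0 <- ((thread * r0) + r0)   {0,1,2,3,4,5,6,7}

Answer: 5 steps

r0: 4,8,12,16,20,24,28,32
r2: 0,1,2,3,4,5,6,7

steps = 5; useful = 40; efficiency = 40/40 = 1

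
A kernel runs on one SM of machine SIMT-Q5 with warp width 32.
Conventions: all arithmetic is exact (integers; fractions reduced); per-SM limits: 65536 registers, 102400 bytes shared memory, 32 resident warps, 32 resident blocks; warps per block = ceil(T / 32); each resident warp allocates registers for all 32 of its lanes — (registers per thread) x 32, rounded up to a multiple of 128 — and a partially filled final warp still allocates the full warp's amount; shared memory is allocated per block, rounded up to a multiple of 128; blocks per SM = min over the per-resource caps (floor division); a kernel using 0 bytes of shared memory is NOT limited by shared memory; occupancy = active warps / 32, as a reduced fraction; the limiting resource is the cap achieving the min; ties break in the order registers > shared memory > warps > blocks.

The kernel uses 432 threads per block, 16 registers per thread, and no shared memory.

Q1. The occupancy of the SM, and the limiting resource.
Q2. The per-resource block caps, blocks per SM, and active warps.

Answer: occupancy 7/8, limited by warps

registers: 9 blocks
shared memory: no limit (kernel uses none)
warps: 2 blocks
blocks: 32 blocks

Answer: 2 blocks, 28 active warps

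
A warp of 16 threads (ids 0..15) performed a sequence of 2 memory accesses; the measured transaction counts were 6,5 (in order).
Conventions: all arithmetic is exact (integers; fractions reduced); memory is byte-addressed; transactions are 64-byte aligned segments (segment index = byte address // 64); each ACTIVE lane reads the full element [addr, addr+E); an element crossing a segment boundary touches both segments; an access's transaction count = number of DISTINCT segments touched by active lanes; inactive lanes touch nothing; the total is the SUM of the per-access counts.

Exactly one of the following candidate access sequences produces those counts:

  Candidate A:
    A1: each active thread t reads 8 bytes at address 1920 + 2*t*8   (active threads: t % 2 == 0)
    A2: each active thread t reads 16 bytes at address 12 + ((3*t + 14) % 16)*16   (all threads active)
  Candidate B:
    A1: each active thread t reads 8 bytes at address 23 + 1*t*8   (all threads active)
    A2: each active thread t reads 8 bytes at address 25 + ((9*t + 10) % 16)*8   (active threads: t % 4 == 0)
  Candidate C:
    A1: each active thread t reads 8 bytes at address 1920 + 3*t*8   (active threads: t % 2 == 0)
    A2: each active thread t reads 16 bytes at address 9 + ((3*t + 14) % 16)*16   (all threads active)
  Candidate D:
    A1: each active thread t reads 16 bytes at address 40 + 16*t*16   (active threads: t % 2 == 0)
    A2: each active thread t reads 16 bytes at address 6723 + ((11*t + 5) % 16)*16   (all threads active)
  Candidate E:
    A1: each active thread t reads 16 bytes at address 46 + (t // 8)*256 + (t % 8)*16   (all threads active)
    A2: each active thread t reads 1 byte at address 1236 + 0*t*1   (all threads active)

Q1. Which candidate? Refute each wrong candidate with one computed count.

A: A1 gives 4 transactions, not 6
B: A1 gives 3 transactions, not 6
D: A1 gives 8 transactions, not 6
E: A2 gives 1 transaction, not 5
C: all counts match (6,5)

Answer: C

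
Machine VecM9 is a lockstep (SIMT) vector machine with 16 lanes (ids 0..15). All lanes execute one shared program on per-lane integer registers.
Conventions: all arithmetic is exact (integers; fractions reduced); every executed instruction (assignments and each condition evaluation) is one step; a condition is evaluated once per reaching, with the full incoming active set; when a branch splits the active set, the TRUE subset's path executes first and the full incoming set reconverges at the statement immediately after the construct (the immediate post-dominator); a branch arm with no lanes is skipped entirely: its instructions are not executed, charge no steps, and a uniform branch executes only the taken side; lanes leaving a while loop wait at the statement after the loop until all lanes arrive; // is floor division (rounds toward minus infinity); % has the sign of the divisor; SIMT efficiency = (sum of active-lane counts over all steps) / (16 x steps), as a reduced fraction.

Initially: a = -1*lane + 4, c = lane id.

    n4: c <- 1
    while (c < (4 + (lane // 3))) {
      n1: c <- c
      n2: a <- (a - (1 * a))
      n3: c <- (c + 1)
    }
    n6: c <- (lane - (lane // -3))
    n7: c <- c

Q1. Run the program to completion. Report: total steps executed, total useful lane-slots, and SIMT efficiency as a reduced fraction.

Answer: 36 steps, 396 useful, 11/16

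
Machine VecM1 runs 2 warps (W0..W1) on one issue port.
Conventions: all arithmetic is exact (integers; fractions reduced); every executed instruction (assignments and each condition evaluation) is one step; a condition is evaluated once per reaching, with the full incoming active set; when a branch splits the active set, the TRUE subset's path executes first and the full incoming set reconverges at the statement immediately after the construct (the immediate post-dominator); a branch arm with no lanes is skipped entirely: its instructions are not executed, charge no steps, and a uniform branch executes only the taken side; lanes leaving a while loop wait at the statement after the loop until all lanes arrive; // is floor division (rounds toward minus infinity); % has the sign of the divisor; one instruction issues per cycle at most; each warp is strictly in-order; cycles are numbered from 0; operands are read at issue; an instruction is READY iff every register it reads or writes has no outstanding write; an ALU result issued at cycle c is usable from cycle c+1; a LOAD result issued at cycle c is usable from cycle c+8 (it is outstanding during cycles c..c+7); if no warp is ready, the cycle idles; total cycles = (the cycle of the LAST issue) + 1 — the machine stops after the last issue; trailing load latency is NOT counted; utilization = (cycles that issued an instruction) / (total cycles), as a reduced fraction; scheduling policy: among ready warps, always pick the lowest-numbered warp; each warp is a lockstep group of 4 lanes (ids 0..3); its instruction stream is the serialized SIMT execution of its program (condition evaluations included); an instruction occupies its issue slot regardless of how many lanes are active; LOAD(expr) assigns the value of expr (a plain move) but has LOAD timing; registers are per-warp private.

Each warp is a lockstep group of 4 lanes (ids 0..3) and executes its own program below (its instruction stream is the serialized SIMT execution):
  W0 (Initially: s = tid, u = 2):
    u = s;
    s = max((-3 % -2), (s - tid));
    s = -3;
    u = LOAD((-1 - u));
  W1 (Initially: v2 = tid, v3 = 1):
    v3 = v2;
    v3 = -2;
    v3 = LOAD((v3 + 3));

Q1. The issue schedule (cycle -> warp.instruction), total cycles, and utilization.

cycle 0: W0.I0
cycle 1: W0.I1
cycle 2: W0.I2
cycle 3: W0.I3
cycle 4: W1.I0
cycle 5: W1.I1
cycle 6: W1.I2

Answer: 7 cycles, utilization 1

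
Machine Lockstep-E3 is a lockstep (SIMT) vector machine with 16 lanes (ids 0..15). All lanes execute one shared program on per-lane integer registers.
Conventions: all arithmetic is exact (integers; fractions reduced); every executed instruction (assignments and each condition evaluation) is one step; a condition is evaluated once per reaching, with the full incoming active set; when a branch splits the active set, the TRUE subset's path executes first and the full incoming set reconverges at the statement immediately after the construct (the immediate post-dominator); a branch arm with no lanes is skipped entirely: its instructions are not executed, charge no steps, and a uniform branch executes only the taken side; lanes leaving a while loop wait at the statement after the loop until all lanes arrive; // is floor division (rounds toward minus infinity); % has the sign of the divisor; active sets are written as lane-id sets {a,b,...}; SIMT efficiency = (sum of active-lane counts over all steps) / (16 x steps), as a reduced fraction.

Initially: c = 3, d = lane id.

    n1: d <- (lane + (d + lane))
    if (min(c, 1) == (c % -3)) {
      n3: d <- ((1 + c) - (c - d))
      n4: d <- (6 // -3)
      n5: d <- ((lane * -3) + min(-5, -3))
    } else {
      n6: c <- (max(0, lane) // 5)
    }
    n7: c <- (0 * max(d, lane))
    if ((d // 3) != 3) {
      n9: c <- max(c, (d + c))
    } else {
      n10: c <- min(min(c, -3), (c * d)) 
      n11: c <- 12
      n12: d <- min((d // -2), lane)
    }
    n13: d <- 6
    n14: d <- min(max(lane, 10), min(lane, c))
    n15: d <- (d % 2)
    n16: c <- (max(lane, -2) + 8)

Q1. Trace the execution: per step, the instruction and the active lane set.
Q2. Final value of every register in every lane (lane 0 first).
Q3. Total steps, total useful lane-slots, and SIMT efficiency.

step 0: d <- (lane + (d + lane))     {0,1,2,3,4,5,6,7,8,9,10,11,12,13,14,15}
step 1: eval (min(c, 1) == (c % -3)) {0,1,2,3,4,5,6,7,8,9,10,11,12,13,14,15}
step 2: c <- (max(0, lane) // 5)     {0,1,2,3,4,5,6,7,8,9,10,11,12,13,14,15}
step 3: c <- (0 * max(d, lane))      {0,1,2,3,4,5,6,7,8,9,10,11,12,13,14,15}
step 4: eval ((d // 3) != 3)         {0,1,2,3,4,5,6,7,8,9,10,11,12,13,14,15}
step 5: c <- max(c, (d + c))         {0,1,2,4,5,6,7,8,9,10,11,12,13,14,15}
step 6: c <- min(min(c, -3), (c * d)) {3}
step 7: c <- 12                      {3}
step 8: d <- min((d // -2), lane)    {3}
step 9: d <- 6                       {0,1,2,3,4,5,6,7,8,9,10,11,12,13,14,15}
step 10: d <- min(max(lane, 10), min(lane, c)) {0,1,2,3,4,5,6,7,8,9,10,11,12,13,14,15}
step 11: d <- (d % 2)                 {0,1,2,3,4,5,6,7,8,9,10,11,12,13,14,15}
step 12: c <- (max(lane, -2) + 8)     {0,1,2,3,4,5,6,7,8,9,10,11,12,13,14,15}

Answer: 13 steps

c: 8,9,10,11,12,13,14,15,16,17,18,19,20,21,22,23
d: 0,1,0,1,0,1,0,1,0,1,0,1,0,1,0,1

steps = 13; useful = 162; efficiency = 162/208 = 81/104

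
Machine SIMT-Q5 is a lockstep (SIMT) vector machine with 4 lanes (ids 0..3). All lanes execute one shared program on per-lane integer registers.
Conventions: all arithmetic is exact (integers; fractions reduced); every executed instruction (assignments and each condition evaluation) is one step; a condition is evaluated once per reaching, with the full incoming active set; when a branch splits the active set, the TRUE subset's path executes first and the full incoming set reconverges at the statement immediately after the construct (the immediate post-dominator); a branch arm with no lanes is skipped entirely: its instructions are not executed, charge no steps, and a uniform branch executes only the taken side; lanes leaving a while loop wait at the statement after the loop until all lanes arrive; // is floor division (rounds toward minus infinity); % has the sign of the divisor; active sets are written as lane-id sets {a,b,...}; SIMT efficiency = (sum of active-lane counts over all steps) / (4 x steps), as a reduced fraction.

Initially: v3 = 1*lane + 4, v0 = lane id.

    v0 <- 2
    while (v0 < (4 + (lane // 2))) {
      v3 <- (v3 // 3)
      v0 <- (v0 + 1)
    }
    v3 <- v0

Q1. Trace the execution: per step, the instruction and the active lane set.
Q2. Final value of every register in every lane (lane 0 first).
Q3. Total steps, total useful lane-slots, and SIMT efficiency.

step 0: v0 <- 2                      {0,1,2,3}
step 1: eval (v0 < (4 + (lane // 2))) {0,1,2,3}
step 2: v3 <- (v3 // 3)              {0,1,2,3}
step 3: v0 <- (v0 + 1)               {0,1,2,3}
step 4: eval (v0 < (4 + (lane // 2))) {0,1,2,3}
step 5: v3 <- (v3 // 3)              {0,1,2,3}
step 6: v0 <- (v0 + 1)               {0,1,2,3}
step 7: eval (v0 < (4 + (lane // 2))) {0,1,2,3}
step 8: v3 <- (v3 // 3)              {2,3}
step 9: v0 <- (v0 + 1)               {2,3}
step 10: eval (v0 < (4 + (lane // 2))) {2,3}
step 11: v3 <- v0                     {0,1,2,3}

Answer: 12 steps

v3: 4,4,5,5
v0: 4,4,5,5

steps = 12; useful = 42; efficiency = 42/48 = 7/8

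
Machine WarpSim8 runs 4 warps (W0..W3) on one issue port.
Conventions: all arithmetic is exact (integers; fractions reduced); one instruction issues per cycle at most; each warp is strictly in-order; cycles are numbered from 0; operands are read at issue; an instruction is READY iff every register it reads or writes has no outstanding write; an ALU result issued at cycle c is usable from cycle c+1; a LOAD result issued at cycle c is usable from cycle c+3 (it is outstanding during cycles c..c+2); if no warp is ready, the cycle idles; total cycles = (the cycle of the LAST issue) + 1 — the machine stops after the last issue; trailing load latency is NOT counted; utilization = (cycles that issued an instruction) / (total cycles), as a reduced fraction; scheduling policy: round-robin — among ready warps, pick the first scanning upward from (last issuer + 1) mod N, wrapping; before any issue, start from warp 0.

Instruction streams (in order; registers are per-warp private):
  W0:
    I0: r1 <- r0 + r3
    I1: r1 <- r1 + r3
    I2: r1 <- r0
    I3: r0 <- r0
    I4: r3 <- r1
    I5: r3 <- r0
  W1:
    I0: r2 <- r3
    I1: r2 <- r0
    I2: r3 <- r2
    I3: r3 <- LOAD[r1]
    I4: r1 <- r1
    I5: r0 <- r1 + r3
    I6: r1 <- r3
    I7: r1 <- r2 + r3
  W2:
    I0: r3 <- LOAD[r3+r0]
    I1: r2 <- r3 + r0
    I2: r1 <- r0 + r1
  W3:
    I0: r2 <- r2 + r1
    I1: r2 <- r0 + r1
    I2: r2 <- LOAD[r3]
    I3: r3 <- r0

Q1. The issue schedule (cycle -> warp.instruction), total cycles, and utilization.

cycle 0: W0.I0
cycle 1: W1.I0
cycle 2: W2.I0
cycle 3: W3.I0
cycle 4: W0.I1
cycle 5: W1.I1
cycle 6: W2.I1
cycle 7: W3.I1
cycle 8: W0.I2
cycle 9: W1.I2
cycle 10: W2.I2
cycle 11: W3.I2
cycle 12: W0.I3
cycle 13: W1.I3
cycle 14: W3.I3
cycle 15: W0.I4
cycle 16: W1.I4
cycle 17: W0.I5
cycle 18: W1.I5
cycle 19: W1.I6
cycle 20: W1.I7

Answer: 21 cycles, utilization 1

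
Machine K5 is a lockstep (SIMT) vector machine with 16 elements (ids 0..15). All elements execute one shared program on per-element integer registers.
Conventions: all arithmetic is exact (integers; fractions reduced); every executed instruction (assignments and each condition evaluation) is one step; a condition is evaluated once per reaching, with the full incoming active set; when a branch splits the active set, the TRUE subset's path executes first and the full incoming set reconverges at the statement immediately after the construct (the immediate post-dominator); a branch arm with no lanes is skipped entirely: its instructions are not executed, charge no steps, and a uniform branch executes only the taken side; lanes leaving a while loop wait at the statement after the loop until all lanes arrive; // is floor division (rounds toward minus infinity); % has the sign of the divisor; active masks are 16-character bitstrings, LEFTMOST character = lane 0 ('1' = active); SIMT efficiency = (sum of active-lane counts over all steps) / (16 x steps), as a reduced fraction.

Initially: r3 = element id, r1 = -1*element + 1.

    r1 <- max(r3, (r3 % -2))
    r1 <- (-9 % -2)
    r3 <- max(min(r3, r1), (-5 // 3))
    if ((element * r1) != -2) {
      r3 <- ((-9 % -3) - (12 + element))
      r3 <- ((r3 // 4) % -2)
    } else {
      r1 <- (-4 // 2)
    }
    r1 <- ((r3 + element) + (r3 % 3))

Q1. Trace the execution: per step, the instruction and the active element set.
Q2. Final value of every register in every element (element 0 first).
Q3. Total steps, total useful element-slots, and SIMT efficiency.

step 0: r1 <- max(r3, (r3 % -2))     1111111111111111
step 1: r1 <- (-9 % -2)              1111111111111111
step 2: r3 <- max(min(r3, r1), (-5 // 3)) 1111111111111111
step 3: eval ((element * r1) != -2)  1111111111111111
step 4: r3 <- ((-9 % -3) - (12 + element)) 1101111111111111
step 5: r3 <- ((r3 // 4) % -2)       1101111111111111
step 6: r1 <- (-4 // 2)              0010000000000000
step 7: r1 <- ((r3 + element) + (r3 % 3)) 1111111111111111

Answer: 8 steps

r3: -1,0,-1,0,0,-1,-1,-1,-1,0,0,0,0,-1,-1,-1
r1: 1,1,3,3,4,6,7,8,9,9,10,11,12,14,15,16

steps = 8; useful = 111; efficiency = 111/128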